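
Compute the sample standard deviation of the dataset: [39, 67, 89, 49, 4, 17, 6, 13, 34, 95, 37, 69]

31.1977

Step 1: Compute the mean: 43.25
Step 2: Sum of squared deviations from the mean: 10706.25
Step 3: Sample variance = 10706.25 / 11 = 973.2955
Step 4: Standard deviation = sqrt(973.2955) = 31.1977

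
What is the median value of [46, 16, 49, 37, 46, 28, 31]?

37

Step 1: Sort the data in ascending order: [16, 28, 31, 37, 46, 46, 49]
Step 2: The number of values is n = 7.
Step 3: Since n is odd, the median is the middle value at position 4: 37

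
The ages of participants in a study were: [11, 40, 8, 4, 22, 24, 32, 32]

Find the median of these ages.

23

Step 1: Sort the data in ascending order: [4, 8, 11, 22, 24, 32, 32, 40]
Step 2: The number of values is n = 8.
Step 3: Since n is even, the median is the average of positions 4 and 5:
  Median = (22 + 24) / 2 = 23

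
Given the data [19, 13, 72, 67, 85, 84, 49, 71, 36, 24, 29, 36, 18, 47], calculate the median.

41.5

Step 1: Sort the data in ascending order: [13, 18, 19, 24, 29, 36, 36, 47, 49, 67, 71, 72, 84, 85]
Step 2: The number of values is n = 14.
Step 3: Since n is even, the median is the average of positions 7 and 8:
  Median = (36 + 47) / 2 = 41.5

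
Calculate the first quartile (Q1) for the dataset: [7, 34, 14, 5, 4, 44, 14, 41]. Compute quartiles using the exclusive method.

5.5

Step 1: Sort the data: [4, 5, 7, 14, 14, 34, 41, 44]
Step 2: n = 8
Step 3: Using the exclusive quartile method:
  Q1 = 5.5
  Q2 (median) = 14
  Q3 = 39.25
  IQR = Q3 - Q1 = 39.25 - 5.5 = 33.75
Step 4: Q1 = 5.5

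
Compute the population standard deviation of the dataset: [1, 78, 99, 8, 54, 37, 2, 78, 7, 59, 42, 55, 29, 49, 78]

30.0033

Step 1: Compute the mean: 45.0667
Step 2: Sum of squared deviations from the mean: 13502.9333
Step 3: Population variance = 13502.9333 / 15 = 900.1956
Step 4: Standard deviation = sqrt(900.1956) = 30.0033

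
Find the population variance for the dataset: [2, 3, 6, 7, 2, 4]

3.6667

Step 1: Compute the mean: (2 + 3 + 6 + 7 + 2 + 4) / 6 = 4
Step 2: Compute squared deviations from the mean:
  (2 - 4)^2 = 4
  (3 - 4)^2 = 1
  (6 - 4)^2 = 4
  (7 - 4)^2 = 9
  (2 - 4)^2 = 4
  (4 - 4)^2 = 0
Step 3: Sum of squared deviations = 22
Step 4: Population variance = 22 / 6 = 3.6667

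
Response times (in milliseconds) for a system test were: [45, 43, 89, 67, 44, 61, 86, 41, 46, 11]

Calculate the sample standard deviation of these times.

23.2046

Step 1: Compute the mean: 53.3
Step 2: Sum of squared deviations from the mean: 4846.1
Step 3: Sample variance = 4846.1 / 9 = 538.4556
Step 4: Standard deviation = sqrt(538.4556) = 23.2046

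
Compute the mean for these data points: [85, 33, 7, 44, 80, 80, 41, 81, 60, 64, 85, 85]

62.0833

Step 1: Sum all values: 85 + 33 + 7 + 44 + 80 + 80 + 41 + 81 + 60 + 64 + 85 + 85 = 745
Step 2: Count the number of values: n = 12
Step 3: Mean = sum / n = 745 / 12 = 62.0833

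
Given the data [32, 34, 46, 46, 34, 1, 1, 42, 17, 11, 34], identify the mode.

34

Step 1: Count the frequency of each value:
  1: appears 2 time(s)
  11: appears 1 time(s)
  17: appears 1 time(s)
  32: appears 1 time(s)
  34: appears 3 time(s)
  42: appears 1 time(s)
  46: appears 2 time(s)
Step 2: The value 34 appears most frequently (3 times).
Step 3: Mode = 34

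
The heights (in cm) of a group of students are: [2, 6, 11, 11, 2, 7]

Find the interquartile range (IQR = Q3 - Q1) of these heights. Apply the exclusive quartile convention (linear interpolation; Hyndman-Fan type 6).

9

Step 1: Sort the data: [2, 2, 6, 7, 11, 11]
Step 2: n = 6
Step 3: Using the exclusive quartile method:
  Q1 = 2
  Q2 (median) = 6.5
  Q3 = 11
  IQR = Q3 - Q1 = 11 - 2 = 9
Step 4: IQR = 9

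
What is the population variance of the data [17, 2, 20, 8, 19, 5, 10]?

43.6735

Step 1: Compute the mean: (17 + 2 + 20 + 8 + 19 + 5 + 10) / 7 = 11.5714
Step 2: Compute squared deviations from the mean:
  (17 - 11.5714)^2 = 29.4694
  (2 - 11.5714)^2 = 91.6122
  (20 - 11.5714)^2 = 71.0408
  (8 - 11.5714)^2 = 12.7551
  (19 - 11.5714)^2 = 55.1837
  (5 - 11.5714)^2 = 43.1837
  (10 - 11.5714)^2 = 2.4694
Step 3: Sum of squared deviations = 305.7143
Step 4: Population variance = 305.7143 / 7 = 43.6735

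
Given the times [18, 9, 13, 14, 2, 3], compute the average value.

9.8333

Step 1: Sum all values: 18 + 9 + 13 + 14 + 2 + 3 = 59
Step 2: Count the number of values: n = 6
Step 3: Mean = sum / n = 59 / 6 = 9.8333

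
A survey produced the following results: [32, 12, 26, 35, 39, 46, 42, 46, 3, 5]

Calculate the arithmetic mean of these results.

28.6

Step 1: Sum all values: 32 + 12 + 26 + 35 + 39 + 46 + 42 + 46 + 3 + 5 = 286
Step 2: Count the number of values: n = 10
Step 3: Mean = sum / n = 286 / 10 = 28.6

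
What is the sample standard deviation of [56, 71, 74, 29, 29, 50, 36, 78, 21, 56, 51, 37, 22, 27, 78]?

20.6628

Step 1: Compute the mean: 47.6667
Step 2: Sum of squared deviations from the mean: 5977.3333
Step 3: Sample variance = 5977.3333 / 14 = 426.9524
Step 4: Standard deviation = sqrt(426.9524) = 20.6628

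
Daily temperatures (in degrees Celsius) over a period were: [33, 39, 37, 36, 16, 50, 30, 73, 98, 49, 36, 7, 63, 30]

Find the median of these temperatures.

36.5

Step 1: Sort the data in ascending order: [7, 16, 30, 30, 33, 36, 36, 37, 39, 49, 50, 63, 73, 98]
Step 2: The number of values is n = 14.
Step 3: Since n is even, the median is the average of positions 7 and 8:
  Median = (36 + 37) / 2 = 36.5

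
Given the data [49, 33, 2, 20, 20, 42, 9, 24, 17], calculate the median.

20

Step 1: Sort the data in ascending order: [2, 9, 17, 20, 20, 24, 33, 42, 49]
Step 2: The number of values is n = 9.
Step 3: Since n is odd, the median is the middle value at position 5: 20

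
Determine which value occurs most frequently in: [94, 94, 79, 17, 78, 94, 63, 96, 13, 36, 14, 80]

94

Step 1: Count the frequency of each value:
  13: appears 1 time(s)
  14: appears 1 time(s)
  17: appears 1 time(s)
  36: appears 1 time(s)
  63: appears 1 time(s)
  78: appears 1 time(s)
  79: appears 1 time(s)
  80: appears 1 time(s)
  94: appears 3 time(s)
  96: appears 1 time(s)
Step 2: The value 94 appears most frequently (3 times).
Step 3: Mode = 94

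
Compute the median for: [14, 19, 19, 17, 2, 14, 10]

14

Step 1: Sort the data in ascending order: [2, 10, 14, 14, 17, 19, 19]
Step 2: The number of values is n = 7.
Step 3: Since n is odd, the median is the middle value at position 4: 14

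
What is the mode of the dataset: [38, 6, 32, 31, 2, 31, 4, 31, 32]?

31

Step 1: Count the frequency of each value:
  2: appears 1 time(s)
  4: appears 1 time(s)
  6: appears 1 time(s)
  31: appears 3 time(s)
  32: appears 2 time(s)
  38: appears 1 time(s)
Step 2: The value 31 appears most frequently (3 times).
Step 3: Mode = 31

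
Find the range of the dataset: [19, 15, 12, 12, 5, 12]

14

Step 1: Identify the maximum value: max = 19
Step 2: Identify the minimum value: min = 5
Step 3: Range = max - min = 19 - 5 = 14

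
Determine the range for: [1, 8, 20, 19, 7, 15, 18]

19

Step 1: Identify the maximum value: max = 20
Step 2: Identify the minimum value: min = 1
Step 3: Range = max - min = 20 - 1 = 19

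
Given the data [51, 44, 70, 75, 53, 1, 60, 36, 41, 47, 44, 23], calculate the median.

45.5

Step 1: Sort the data in ascending order: [1, 23, 36, 41, 44, 44, 47, 51, 53, 60, 70, 75]
Step 2: The number of values is n = 12.
Step 3: Since n is even, the median is the average of positions 6 and 7:
  Median = (44 + 47) / 2 = 45.5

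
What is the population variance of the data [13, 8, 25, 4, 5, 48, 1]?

236.9796

Step 1: Compute the mean: (13 + 8 + 25 + 4 + 5 + 48 + 1) / 7 = 14.8571
Step 2: Compute squared deviations from the mean:
  (13 - 14.8571)^2 = 3.449
  (8 - 14.8571)^2 = 47.0204
  (25 - 14.8571)^2 = 102.8776
  (4 - 14.8571)^2 = 117.8776
  (5 - 14.8571)^2 = 97.1633
  (48 - 14.8571)^2 = 1098.449
  (1 - 14.8571)^2 = 192.0204
Step 3: Sum of squared deviations = 1658.8571
Step 4: Population variance = 1658.8571 / 7 = 236.9796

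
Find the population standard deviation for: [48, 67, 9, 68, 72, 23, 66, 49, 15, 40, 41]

21.1664

Step 1: Compute the mean: 45.2727
Step 2: Sum of squared deviations from the mean: 4928.1818
Step 3: Population variance = 4928.1818 / 11 = 448.0165
Step 4: Standard deviation = sqrt(448.0165) = 21.1664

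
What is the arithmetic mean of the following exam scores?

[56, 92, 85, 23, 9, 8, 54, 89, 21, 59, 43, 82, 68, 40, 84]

54.2

Step 1: Sum all values: 56 + 92 + 85 + 23 + 9 + 8 + 54 + 89 + 21 + 59 + 43 + 82 + 68 + 40 + 84 = 813
Step 2: Count the number of values: n = 15
Step 3: Mean = sum / n = 813 / 15 = 54.2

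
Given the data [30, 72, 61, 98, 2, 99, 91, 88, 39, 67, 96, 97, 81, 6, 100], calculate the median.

81

Step 1: Sort the data in ascending order: [2, 6, 30, 39, 61, 67, 72, 81, 88, 91, 96, 97, 98, 99, 100]
Step 2: The number of values is n = 15.
Step 3: Since n is odd, the median is the middle value at position 8: 81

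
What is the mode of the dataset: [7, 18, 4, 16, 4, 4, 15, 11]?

4

Step 1: Count the frequency of each value:
  4: appears 3 time(s)
  7: appears 1 time(s)
  11: appears 1 time(s)
  15: appears 1 time(s)
  16: appears 1 time(s)
  18: appears 1 time(s)
Step 2: The value 4 appears most frequently (3 times).
Step 3: Mode = 4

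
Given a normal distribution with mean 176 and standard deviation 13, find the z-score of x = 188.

0.9231

Step 1: Recall the z-score formula: z = (x - mu) / sigma
Step 2: Substitute values: z = (188 - 176) / 13
Step 3: z = 12 / 13 = 0.9231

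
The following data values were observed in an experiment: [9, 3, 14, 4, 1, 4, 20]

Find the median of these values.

4

Step 1: Sort the data in ascending order: [1, 3, 4, 4, 9, 14, 20]
Step 2: The number of values is n = 7.
Step 3: Since n is odd, the median is the middle value at position 4: 4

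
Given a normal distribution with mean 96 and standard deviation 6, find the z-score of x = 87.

-1.5

Step 1: Recall the z-score formula: z = (x - mu) / sigma
Step 2: Substitute values: z = (87 - 96) / 6
Step 3: z = -9 / 6 = -1.5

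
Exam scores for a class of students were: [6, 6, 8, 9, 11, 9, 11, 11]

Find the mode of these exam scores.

11

Step 1: Count the frequency of each value:
  6: appears 2 time(s)
  8: appears 1 time(s)
  9: appears 2 time(s)
  11: appears 3 time(s)
Step 2: The value 11 appears most frequently (3 times).
Step 3: Mode = 11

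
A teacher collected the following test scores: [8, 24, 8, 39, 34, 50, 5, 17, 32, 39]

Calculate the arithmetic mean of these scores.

25.6

Step 1: Sum all values: 8 + 24 + 8 + 39 + 34 + 50 + 5 + 17 + 32 + 39 = 256
Step 2: Count the number of values: n = 10
Step 3: Mean = sum / n = 256 / 10 = 25.6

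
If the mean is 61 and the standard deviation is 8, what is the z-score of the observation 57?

-0.5

Step 1: Recall the z-score formula: z = (x - mu) / sigma
Step 2: Substitute values: z = (57 - 61) / 8
Step 3: z = -4 / 8 = -0.5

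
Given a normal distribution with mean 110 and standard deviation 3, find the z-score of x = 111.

0.3333

Step 1: Recall the z-score formula: z = (x - mu) / sigma
Step 2: Substitute values: z = (111 - 110) / 3
Step 3: z = 1 / 3 = 0.3333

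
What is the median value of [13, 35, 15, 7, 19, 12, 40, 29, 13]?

15

Step 1: Sort the data in ascending order: [7, 12, 13, 13, 15, 19, 29, 35, 40]
Step 2: The number of values is n = 9.
Step 3: Since n is odd, the median is the middle value at position 5: 15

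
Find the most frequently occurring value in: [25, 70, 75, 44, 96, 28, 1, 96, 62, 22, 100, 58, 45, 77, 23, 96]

96

Step 1: Count the frequency of each value:
  1: appears 1 time(s)
  22: appears 1 time(s)
  23: appears 1 time(s)
  25: appears 1 time(s)
  28: appears 1 time(s)
  44: appears 1 time(s)
  45: appears 1 time(s)
  58: appears 1 time(s)
  62: appears 1 time(s)
  70: appears 1 time(s)
  75: appears 1 time(s)
  77: appears 1 time(s)
  96: appears 3 time(s)
  100: appears 1 time(s)
Step 2: The value 96 appears most frequently (3 times).
Step 3: Mode = 96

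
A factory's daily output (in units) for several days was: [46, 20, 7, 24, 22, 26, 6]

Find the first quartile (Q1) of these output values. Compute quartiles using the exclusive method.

7

Step 1: Sort the data: [6, 7, 20, 22, 24, 26, 46]
Step 2: n = 7
Step 3: Using the exclusive quartile method:
  Q1 = 7
  Q2 (median) = 22
  Q3 = 26
  IQR = Q3 - Q1 = 26 - 7 = 19
Step 4: Q1 = 7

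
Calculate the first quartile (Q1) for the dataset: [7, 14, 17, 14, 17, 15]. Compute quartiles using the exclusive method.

12.25

Step 1: Sort the data: [7, 14, 14, 15, 17, 17]
Step 2: n = 6
Step 3: Using the exclusive quartile method:
  Q1 = 12.25
  Q2 (median) = 14.5
  Q3 = 17
  IQR = Q3 - Q1 = 17 - 12.25 = 4.75
Step 4: Q1 = 12.25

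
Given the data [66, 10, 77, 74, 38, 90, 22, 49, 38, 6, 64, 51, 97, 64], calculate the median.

57.5

Step 1: Sort the data in ascending order: [6, 10, 22, 38, 38, 49, 51, 64, 64, 66, 74, 77, 90, 97]
Step 2: The number of values is n = 14.
Step 3: Since n is even, the median is the average of positions 7 and 8:
  Median = (51 + 64) / 2 = 57.5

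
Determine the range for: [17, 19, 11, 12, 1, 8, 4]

18

Step 1: Identify the maximum value: max = 19
Step 2: Identify the minimum value: min = 1
Step 3: Range = max - min = 19 - 1 = 18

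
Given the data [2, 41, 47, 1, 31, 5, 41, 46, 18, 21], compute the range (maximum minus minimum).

46

Step 1: Identify the maximum value: max = 47
Step 2: Identify the minimum value: min = 1
Step 3: Range = max - min = 47 - 1 = 46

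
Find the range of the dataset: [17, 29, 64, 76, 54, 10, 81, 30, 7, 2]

79

Step 1: Identify the maximum value: max = 81
Step 2: Identify the minimum value: min = 2
Step 3: Range = max - min = 81 - 2 = 79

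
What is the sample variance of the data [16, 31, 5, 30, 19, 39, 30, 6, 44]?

189.7778

Step 1: Compute the mean: (16 + 31 + 5 + 30 + 19 + 39 + 30 + 6 + 44) / 9 = 24.4444
Step 2: Compute squared deviations from the mean:
  (16 - 24.4444)^2 = 71.3086
  (31 - 24.4444)^2 = 42.9753
  (5 - 24.4444)^2 = 378.0864
  (30 - 24.4444)^2 = 30.8642
  (19 - 24.4444)^2 = 29.642
  (39 - 24.4444)^2 = 211.8642
  (30 - 24.4444)^2 = 30.8642
  (6 - 24.4444)^2 = 340.1975
  (44 - 24.4444)^2 = 382.4198
Step 3: Sum of squared deviations = 1518.2222
Step 4: Sample variance = 1518.2222 / 8 = 189.7778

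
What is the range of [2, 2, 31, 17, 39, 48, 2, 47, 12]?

46

Step 1: Identify the maximum value: max = 48
Step 2: Identify the minimum value: min = 2
Step 3: Range = max - min = 48 - 2 = 46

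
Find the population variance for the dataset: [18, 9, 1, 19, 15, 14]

37.5556

Step 1: Compute the mean: (18 + 9 + 1 + 19 + 15 + 14) / 6 = 12.6667
Step 2: Compute squared deviations from the mean:
  (18 - 12.6667)^2 = 28.4444
  (9 - 12.6667)^2 = 13.4444
  (1 - 12.6667)^2 = 136.1111
  (19 - 12.6667)^2 = 40.1111
  (15 - 12.6667)^2 = 5.4444
  (14 - 12.6667)^2 = 1.7778
Step 3: Sum of squared deviations = 225.3333
Step 4: Population variance = 225.3333 / 6 = 37.5556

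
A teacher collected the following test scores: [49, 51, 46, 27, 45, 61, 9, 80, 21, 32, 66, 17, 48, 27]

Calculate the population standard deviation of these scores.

19.404

Step 1: Compute the mean: 41.3571
Step 2: Sum of squared deviations from the mean: 5271.2143
Step 3: Population variance = 5271.2143 / 14 = 376.5153
Step 4: Standard deviation = sqrt(376.5153) = 19.404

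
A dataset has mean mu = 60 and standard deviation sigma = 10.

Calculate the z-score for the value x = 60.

0

Step 1: Recall the z-score formula: z = (x - mu) / sigma
Step 2: Substitute values: z = (60 - 60) / 10
Step 3: z = 0 / 10 = 0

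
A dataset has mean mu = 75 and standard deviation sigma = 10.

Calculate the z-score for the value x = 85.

1

Step 1: Recall the z-score formula: z = (x - mu) / sigma
Step 2: Substitute values: z = (85 - 75) / 10
Step 3: z = 10 / 10 = 1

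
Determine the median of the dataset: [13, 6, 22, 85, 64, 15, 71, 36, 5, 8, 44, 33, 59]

33

Step 1: Sort the data in ascending order: [5, 6, 8, 13, 15, 22, 33, 36, 44, 59, 64, 71, 85]
Step 2: The number of values is n = 13.
Step 3: Since n is odd, the median is the middle value at position 7: 33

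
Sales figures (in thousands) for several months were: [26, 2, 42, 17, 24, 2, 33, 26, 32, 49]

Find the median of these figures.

26

Step 1: Sort the data in ascending order: [2, 2, 17, 24, 26, 26, 32, 33, 42, 49]
Step 2: The number of values is n = 10.
Step 3: Since n is even, the median is the average of positions 5 and 6:
  Median = (26 + 26) / 2 = 26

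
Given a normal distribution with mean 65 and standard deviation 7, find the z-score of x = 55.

-1.4286

Step 1: Recall the z-score formula: z = (x - mu) / sigma
Step 2: Substitute values: z = (55 - 65) / 7
Step 3: z = -10 / 7 = -1.4286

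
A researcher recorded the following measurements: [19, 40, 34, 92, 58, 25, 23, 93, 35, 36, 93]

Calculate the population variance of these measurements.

783.4215

Step 1: Compute the mean: (19 + 40 + 34 + 92 + 58 + 25 + 23 + 93 + 35 + 36 + 93) / 11 = 49.8182
Step 2: Compute squared deviations from the mean:
  (19 - 49.8182)^2 = 949.7603
  (40 - 49.8182)^2 = 96.3967
  (34 - 49.8182)^2 = 250.2149
  (92 - 49.8182)^2 = 1779.3058
  (58 - 49.8182)^2 = 66.9421
  (25 - 49.8182)^2 = 615.9421
  (23 - 49.8182)^2 = 719.2149
  (93 - 49.8182)^2 = 1864.6694
  (35 - 49.8182)^2 = 219.5785
  (36 - 49.8182)^2 = 190.9421
  (93 - 49.8182)^2 = 1864.6694
Step 3: Sum of squared deviations = 8617.6364
Step 4: Population variance = 8617.6364 / 11 = 783.4215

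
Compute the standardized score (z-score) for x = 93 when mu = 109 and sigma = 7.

-2.2857

Step 1: Recall the z-score formula: z = (x - mu) / sigma
Step 2: Substitute values: z = (93 - 109) / 7
Step 3: z = -16 / 7 = -2.2857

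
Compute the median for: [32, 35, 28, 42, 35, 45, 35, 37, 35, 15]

35

Step 1: Sort the data in ascending order: [15, 28, 32, 35, 35, 35, 35, 37, 42, 45]
Step 2: The number of values is n = 10.
Step 3: Since n is even, the median is the average of positions 5 and 6:
  Median = (35 + 35) / 2 = 35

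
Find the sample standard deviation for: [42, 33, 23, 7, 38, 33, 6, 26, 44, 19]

13.4532

Step 1: Compute the mean: 27.1
Step 2: Sum of squared deviations from the mean: 1628.9
Step 3: Sample variance = 1628.9 / 9 = 180.9889
Step 4: Standard deviation = sqrt(180.9889) = 13.4532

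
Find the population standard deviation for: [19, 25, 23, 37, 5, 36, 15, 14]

10.2561

Step 1: Compute the mean: 21.75
Step 2: Sum of squared deviations from the mean: 841.5
Step 3: Population variance = 841.5 / 8 = 105.1875
Step 4: Standard deviation = sqrt(105.1875) = 10.2561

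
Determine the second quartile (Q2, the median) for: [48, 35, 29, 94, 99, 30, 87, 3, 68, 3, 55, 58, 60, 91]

56.5

Step 1: Sort the data: [3, 3, 29, 30, 35, 48, 55, 58, 60, 68, 87, 91, 94, 99]
Step 2: n = 14
Step 3: Q2 is the median. Since n is even, it is the average of the values at positions 7 and 8:
  Q2 = (55 + 58) / 2 = 56.5
Step 4: Q2 = 56.5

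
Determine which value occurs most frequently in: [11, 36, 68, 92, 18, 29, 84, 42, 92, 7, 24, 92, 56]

92

Step 1: Count the frequency of each value:
  7: appears 1 time(s)
  11: appears 1 time(s)
  18: appears 1 time(s)
  24: appears 1 time(s)
  29: appears 1 time(s)
  36: appears 1 time(s)
  42: appears 1 time(s)
  56: appears 1 time(s)
  68: appears 1 time(s)
  84: appears 1 time(s)
  92: appears 3 time(s)
Step 2: The value 92 appears most frequently (3 times).
Step 3: Mode = 92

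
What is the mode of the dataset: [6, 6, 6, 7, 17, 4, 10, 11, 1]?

6

Step 1: Count the frequency of each value:
  1: appears 1 time(s)
  4: appears 1 time(s)
  6: appears 3 time(s)
  7: appears 1 time(s)
  10: appears 1 time(s)
  11: appears 1 time(s)
  17: appears 1 time(s)
Step 2: The value 6 appears most frequently (3 times).
Step 3: Mode = 6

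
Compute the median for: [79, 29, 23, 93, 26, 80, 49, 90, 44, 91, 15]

49

Step 1: Sort the data in ascending order: [15, 23, 26, 29, 44, 49, 79, 80, 90, 91, 93]
Step 2: The number of values is n = 11.
Step 3: Since n is odd, the median is the middle value at position 6: 49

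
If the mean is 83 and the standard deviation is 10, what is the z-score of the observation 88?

0.5

Step 1: Recall the z-score formula: z = (x - mu) / sigma
Step 2: Substitute values: z = (88 - 83) / 10
Step 3: z = 5 / 10 = 0.5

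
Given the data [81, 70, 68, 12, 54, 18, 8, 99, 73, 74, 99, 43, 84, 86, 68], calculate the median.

70

Step 1: Sort the data in ascending order: [8, 12, 18, 43, 54, 68, 68, 70, 73, 74, 81, 84, 86, 99, 99]
Step 2: The number of values is n = 15.
Step 3: Since n is odd, the median is the middle value at position 8: 70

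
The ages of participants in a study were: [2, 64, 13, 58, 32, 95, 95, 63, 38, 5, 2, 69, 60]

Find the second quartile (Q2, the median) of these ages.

58

Step 1: Sort the data: [2, 2, 5, 13, 32, 38, 58, 60, 63, 64, 69, 95, 95]
Step 2: n = 13
Step 3: Q2 is the median. Since n is odd, it is the middle value at position 7: 58
Step 4: Q2 = 58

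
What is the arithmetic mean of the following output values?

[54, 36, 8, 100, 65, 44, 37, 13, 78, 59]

49.4

Step 1: Sum all values: 54 + 36 + 8 + 100 + 65 + 44 + 37 + 13 + 78 + 59 = 494
Step 2: Count the number of values: n = 10
Step 3: Mean = sum / n = 494 / 10 = 49.4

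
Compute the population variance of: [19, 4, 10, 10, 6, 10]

22.1389

Step 1: Compute the mean: (19 + 4 + 10 + 10 + 6 + 10) / 6 = 9.8333
Step 2: Compute squared deviations from the mean:
  (19 - 9.8333)^2 = 84.0278
  (4 - 9.8333)^2 = 34.0278
  (10 - 9.8333)^2 = 0.0278
  (10 - 9.8333)^2 = 0.0278
  (6 - 9.8333)^2 = 14.6944
  (10 - 9.8333)^2 = 0.0278
Step 3: Sum of squared deviations = 132.8333
Step 4: Population variance = 132.8333 / 6 = 22.1389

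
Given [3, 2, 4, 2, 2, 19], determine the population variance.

37.8889

Step 1: Compute the mean: (3 + 2 + 4 + 2 + 2 + 19) / 6 = 5.3333
Step 2: Compute squared deviations from the mean:
  (3 - 5.3333)^2 = 5.4444
  (2 - 5.3333)^2 = 11.1111
  (4 - 5.3333)^2 = 1.7778
  (2 - 5.3333)^2 = 11.1111
  (2 - 5.3333)^2 = 11.1111
  (19 - 5.3333)^2 = 186.7778
Step 3: Sum of squared deviations = 227.3333
Step 4: Population variance = 227.3333 / 6 = 37.8889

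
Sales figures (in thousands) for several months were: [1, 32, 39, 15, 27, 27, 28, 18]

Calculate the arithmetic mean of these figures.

23.375

Step 1: Sum all values: 1 + 32 + 39 + 15 + 27 + 27 + 28 + 18 = 187
Step 2: Count the number of values: n = 8
Step 3: Mean = sum / n = 187 / 8 = 23.375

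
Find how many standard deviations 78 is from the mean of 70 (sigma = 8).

1

Step 1: Recall the z-score formula: z = (x - mu) / sigma
Step 2: Substitute values: z = (78 - 70) / 8
Step 3: z = 8 / 8 = 1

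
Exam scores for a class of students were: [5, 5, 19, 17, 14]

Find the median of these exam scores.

14

Step 1: Sort the data in ascending order: [5, 5, 14, 17, 19]
Step 2: The number of values is n = 5.
Step 3: Since n is odd, the median is the middle value at position 3: 14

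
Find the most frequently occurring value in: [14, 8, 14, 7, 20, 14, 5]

14

Step 1: Count the frequency of each value:
  5: appears 1 time(s)
  7: appears 1 time(s)
  8: appears 1 time(s)
  14: appears 3 time(s)
  20: appears 1 time(s)
Step 2: The value 14 appears most frequently (3 times).
Step 3: Mode = 14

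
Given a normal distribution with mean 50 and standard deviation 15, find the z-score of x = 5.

-3

Step 1: Recall the z-score formula: z = (x - mu) / sigma
Step 2: Substitute values: z = (5 - 50) / 15
Step 3: z = -45 / 15 = -3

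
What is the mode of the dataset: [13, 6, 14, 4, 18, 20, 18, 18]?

18

Step 1: Count the frequency of each value:
  4: appears 1 time(s)
  6: appears 1 time(s)
  13: appears 1 time(s)
  14: appears 1 time(s)
  18: appears 3 time(s)
  20: appears 1 time(s)
Step 2: The value 18 appears most frequently (3 times).
Step 3: Mode = 18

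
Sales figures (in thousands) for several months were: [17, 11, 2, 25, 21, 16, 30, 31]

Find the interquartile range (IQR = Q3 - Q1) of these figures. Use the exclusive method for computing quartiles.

16.5

Step 1: Sort the data: [2, 11, 16, 17, 21, 25, 30, 31]
Step 2: n = 8
Step 3: Using the exclusive quartile method:
  Q1 = 12.25
  Q2 (median) = 19
  Q3 = 28.75
  IQR = Q3 - Q1 = 28.75 - 12.25 = 16.5
Step 4: IQR = 16.5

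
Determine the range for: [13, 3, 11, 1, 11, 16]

15

Step 1: Identify the maximum value: max = 16
Step 2: Identify the minimum value: min = 1
Step 3: Range = max - min = 16 - 1 = 15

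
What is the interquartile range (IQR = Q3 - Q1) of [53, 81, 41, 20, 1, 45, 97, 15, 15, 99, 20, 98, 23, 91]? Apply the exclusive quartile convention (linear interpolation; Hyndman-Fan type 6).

73.75

Step 1: Sort the data: [1, 15, 15, 20, 20, 23, 41, 45, 53, 81, 91, 97, 98, 99]
Step 2: n = 14
Step 3: Using the exclusive quartile method:
  Q1 = 18.75
  Q2 (median) = 43
  Q3 = 92.5
  IQR = Q3 - Q1 = 92.5 - 18.75 = 73.75
Step 4: IQR = 73.75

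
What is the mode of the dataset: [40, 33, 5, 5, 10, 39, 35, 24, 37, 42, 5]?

5

Step 1: Count the frequency of each value:
  5: appears 3 time(s)
  10: appears 1 time(s)
  24: appears 1 time(s)
  33: appears 1 time(s)
  35: appears 1 time(s)
  37: appears 1 time(s)
  39: appears 1 time(s)
  40: appears 1 time(s)
  42: appears 1 time(s)
Step 2: The value 5 appears most frequently (3 times).
Step 3: Mode = 5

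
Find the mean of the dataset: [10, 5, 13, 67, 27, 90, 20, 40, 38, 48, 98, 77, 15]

42.1538

Step 1: Sum all values: 10 + 5 + 13 + 67 + 27 + 90 + 20 + 40 + 38 + 48 + 98 + 77 + 15 = 548
Step 2: Count the number of values: n = 13
Step 3: Mean = sum / n = 548 / 13 = 42.1538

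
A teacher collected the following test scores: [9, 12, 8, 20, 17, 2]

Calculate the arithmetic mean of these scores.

11.3333

Step 1: Sum all values: 9 + 12 + 8 + 20 + 17 + 2 = 68
Step 2: Count the number of values: n = 6
Step 3: Mean = sum / n = 68 / 6 = 11.3333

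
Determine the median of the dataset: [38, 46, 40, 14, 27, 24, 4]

27

Step 1: Sort the data in ascending order: [4, 14, 24, 27, 38, 40, 46]
Step 2: The number of values is n = 7.
Step 3: Since n is odd, the median is the middle value at position 4: 27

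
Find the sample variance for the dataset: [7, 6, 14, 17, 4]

31.3

Step 1: Compute the mean: (7 + 6 + 14 + 17 + 4) / 5 = 9.6
Step 2: Compute squared deviations from the mean:
  (7 - 9.6)^2 = 6.76
  (6 - 9.6)^2 = 12.96
  (14 - 9.6)^2 = 19.36
  (17 - 9.6)^2 = 54.76
  (4 - 9.6)^2 = 31.36
Step 3: Sum of squared deviations = 125.2
Step 4: Sample variance = 125.2 / 4 = 31.3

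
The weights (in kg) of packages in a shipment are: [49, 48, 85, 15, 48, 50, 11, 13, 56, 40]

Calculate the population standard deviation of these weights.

21.8232

Step 1: Compute the mean: 41.5
Step 2: Sum of squared deviations from the mean: 4762.5
Step 3: Population variance = 4762.5 / 10 = 476.25
Step 4: Standard deviation = sqrt(476.25) = 21.8232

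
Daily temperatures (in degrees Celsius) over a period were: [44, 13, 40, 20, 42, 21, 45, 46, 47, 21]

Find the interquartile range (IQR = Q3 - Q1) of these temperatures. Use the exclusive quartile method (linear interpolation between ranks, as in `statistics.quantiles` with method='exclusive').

24.5

Step 1: Sort the data: [13, 20, 21, 21, 40, 42, 44, 45, 46, 47]
Step 2: n = 10
Step 3: Using the exclusive quartile method:
  Q1 = 20.75
  Q2 (median) = 41
  Q3 = 45.25
  IQR = Q3 - Q1 = 45.25 - 20.75 = 24.5
Step 4: IQR = 24.5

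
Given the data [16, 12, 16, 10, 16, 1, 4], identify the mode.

16

Step 1: Count the frequency of each value:
  1: appears 1 time(s)
  4: appears 1 time(s)
  10: appears 1 time(s)
  12: appears 1 time(s)
  16: appears 3 time(s)
Step 2: The value 16 appears most frequently (3 times).
Step 3: Mode = 16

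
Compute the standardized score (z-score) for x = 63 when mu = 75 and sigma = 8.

-1.5

Step 1: Recall the z-score formula: z = (x - mu) / sigma
Step 2: Substitute values: z = (63 - 75) / 8
Step 3: z = -12 / 8 = -1.5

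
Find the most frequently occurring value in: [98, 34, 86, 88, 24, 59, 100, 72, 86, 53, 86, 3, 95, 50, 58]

86

Step 1: Count the frequency of each value:
  3: appears 1 time(s)
  24: appears 1 time(s)
  34: appears 1 time(s)
  50: appears 1 time(s)
  53: appears 1 time(s)
  58: appears 1 time(s)
  59: appears 1 time(s)
  72: appears 1 time(s)
  86: appears 3 time(s)
  88: appears 1 time(s)
  95: appears 1 time(s)
  98: appears 1 time(s)
  100: appears 1 time(s)
Step 2: The value 86 appears most frequently (3 times).
Step 3: Mode = 86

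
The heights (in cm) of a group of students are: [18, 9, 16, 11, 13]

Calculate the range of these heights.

9

Step 1: Identify the maximum value: max = 18
Step 2: Identify the minimum value: min = 9
Step 3: Range = max - min = 18 - 9 = 9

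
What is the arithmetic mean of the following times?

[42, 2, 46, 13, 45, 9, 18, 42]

27.125

Step 1: Sum all values: 42 + 2 + 46 + 13 + 45 + 9 + 18 + 42 = 217
Step 2: Count the number of values: n = 8
Step 3: Mean = sum / n = 217 / 8 = 27.125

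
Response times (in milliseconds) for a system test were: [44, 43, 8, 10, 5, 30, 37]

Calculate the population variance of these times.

252.4898

Step 1: Compute the mean: (44 + 43 + 8 + 10 + 5 + 30 + 37) / 7 = 25.2857
Step 2: Compute squared deviations from the mean:
  (44 - 25.2857)^2 = 350.2245
  (43 - 25.2857)^2 = 313.7959
  (8 - 25.2857)^2 = 298.7959
  (10 - 25.2857)^2 = 233.6531
  (5 - 25.2857)^2 = 411.5102
  (30 - 25.2857)^2 = 22.2245
  (37 - 25.2857)^2 = 137.2245
Step 3: Sum of squared deviations = 1767.4286
Step 4: Population variance = 1767.4286 / 7 = 252.4898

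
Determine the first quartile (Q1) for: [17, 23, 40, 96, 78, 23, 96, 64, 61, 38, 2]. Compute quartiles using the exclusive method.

23

Step 1: Sort the data: [2, 17, 23, 23, 38, 40, 61, 64, 78, 96, 96]
Step 2: n = 11
Step 3: Using the exclusive quartile method:
  Q1 = 23
  Q2 (median) = 40
  Q3 = 78
  IQR = Q3 - Q1 = 78 - 23 = 55
Step 4: Q1 = 23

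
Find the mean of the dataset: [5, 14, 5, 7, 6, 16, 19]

10.2857

Step 1: Sum all values: 5 + 14 + 5 + 7 + 6 + 16 + 19 = 72
Step 2: Count the number of values: n = 7
Step 3: Mean = sum / n = 72 / 7 = 10.2857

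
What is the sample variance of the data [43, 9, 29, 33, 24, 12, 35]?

152.619

Step 1: Compute the mean: (43 + 9 + 29 + 33 + 24 + 12 + 35) / 7 = 26.4286
Step 2: Compute squared deviations from the mean:
  (43 - 26.4286)^2 = 274.6122
  (9 - 26.4286)^2 = 303.7551
  (29 - 26.4286)^2 = 6.6122
  (33 - 26.4286)^2 = 43.1837
  (24 - 26.4286)^2 = 5.898
  (12 - 26.4286)^2 = 208.1837
  (35 - 26.4286)^2 = 73.4694
Step 3: Sum of squared deviations = 915.7143
Step 4: Sample variance = 915.7143 / 6 = 152.619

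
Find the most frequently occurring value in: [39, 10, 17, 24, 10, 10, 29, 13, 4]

10

Step 1: Count the frequency of each value:
  4: appears 1 time(s)
  10: appears 3 time(s)
  13: appears 1 time(s)
  17: appears 1 time(s)
  24: appears 1 time(s)
  29: appears 1 time(s)
  39: appears 1 time(s)
Step 2: The value 10 appears most frequently (3 times).
Step 3: Mode = 10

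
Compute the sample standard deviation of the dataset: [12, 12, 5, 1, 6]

4.7645

Step 1: Compute the mean: 7.2
Step 2: Sum of squared deviations from the mean: 90.8
Step 3: Sample variance = 90.8 / 4 = 22.7
Step 4: Standard deviation = sqrt(22.7) = 4.7645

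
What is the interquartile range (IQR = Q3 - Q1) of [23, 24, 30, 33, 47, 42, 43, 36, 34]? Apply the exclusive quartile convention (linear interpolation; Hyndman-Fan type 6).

15.5

Step 1: Sort the data: [23, 24, 30, 33, 34, 36, 42, 43, 47]
Step 2: n = 9
Step 3: Using the exclusive quartile method:
  Q1 = 27
  Q2 (median) = 34
  Q3 = 42.5
  IQR = Q3 - Q1 = 42.5 - 27 = 15.5
Step 4: IQR = 15.5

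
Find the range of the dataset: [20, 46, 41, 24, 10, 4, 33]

42

Step 1: Identify the maximum value: max = 46
Step 2: Identify the minimum value: min = 4
Step 3: Range = max - min = 46 - 4 = 42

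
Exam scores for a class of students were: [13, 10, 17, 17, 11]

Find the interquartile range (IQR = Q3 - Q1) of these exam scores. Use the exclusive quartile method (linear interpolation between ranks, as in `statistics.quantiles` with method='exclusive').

6.5

Step 1: Sort the data: [10, 11, 13, 17, 17]
Step 2: n = 5
Step 3: Using the exclusive quartile method:
  Q1 = 10.5
  Q2 (median) = 13
  Q3 = 17
  IQR = Q3 - Q1 = 17 - 10.5 = 6.5
Step 4: IQR = 6.5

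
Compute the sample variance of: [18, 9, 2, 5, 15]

44.7

Step 1: Compute the mean: (18 + 9 + 2 + 5 + 15) / 5 = 9.8
Step 2: Compute squared deviations from the mean:
  (18 - 9.8)^2 = 67.24
  (9 - 9.8)^2 = 0.64
  (2 - 9.8)^2 = 60.84
  (5 - 9.8)^2 = 23.04
  (15 - 9.8)^2 = 27.04
Step 3: Sum of squared deviations = 178.8
Step 4: Sample variance = 178.8 / 4 = 44.7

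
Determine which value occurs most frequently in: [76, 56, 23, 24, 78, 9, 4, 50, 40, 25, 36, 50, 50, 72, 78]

50

Step 1: Count the frequency of each value:
  4: appears 1 time(s)
  9: appears 1 time(s)
  23: appears 1 time(s)
  24: appears 1 time(s)
  25: appears 1 time(s)
  36: appears 1 time(s)
  40: appears 1 time(s)
  50: appears 3 time(s)
  56: appears 1 time(s)
  72: appears 1 time(s)
  76: appears 1 time(s)
  78: appears 2 time(s)
Step 2: The value 50 appears most frequently (3 times).
Step 3: Mode = 50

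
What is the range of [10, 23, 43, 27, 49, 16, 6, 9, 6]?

43

Step 1: Identify the maximum value: max = 49
Step 2: Identify the minimum value: min = 6
Step 3: Range = max - min = 49 - 6 = 43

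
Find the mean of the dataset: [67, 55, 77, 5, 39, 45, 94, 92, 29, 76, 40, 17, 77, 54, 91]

57.2

Step 1: Sum all values: 67 + 55 + 77 + 5 + 39 + 45 + 94 + 92 + 29 + 76 + 40 + 17 + 77 + 54 + 91 = 858
Step 2: Count the number of values: n = 15
Step 3: Mean = sum / n = 858 / 15 = 57.2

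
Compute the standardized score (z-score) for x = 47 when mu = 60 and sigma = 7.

-1.8571

Step 1: Recall the z-score formula: z = (x - mu) / sigma
Step 2: Substitute values: z = (47 - 60) / 7
Step 3: z = -13 / 7 = -1.8571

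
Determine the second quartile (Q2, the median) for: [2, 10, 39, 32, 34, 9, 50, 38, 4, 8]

21

Step 1: Sort the data: [2, 4, 8, 9, 10, 32, 34, 38, 39, 50]
Step 2: n = 10
Step 3: Q2 is the median. Since n is even, it is the average of the values at positions 5 and 6:
  Q2 = (10 + 32) / 2 = 21
Step 4: Q2 = 21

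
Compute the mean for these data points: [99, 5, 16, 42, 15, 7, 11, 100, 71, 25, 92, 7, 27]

39.7692

Step 1: Sum all values: 99 + 5 + 16 + 42 + 15 + 7 + 11 + 100 + 71 + 25 + 92 + 7 + 27 = 517
Step 2: Count the number of values: n = 13
Step 3: Mean = sum / n = 517 / 13 = 39.7692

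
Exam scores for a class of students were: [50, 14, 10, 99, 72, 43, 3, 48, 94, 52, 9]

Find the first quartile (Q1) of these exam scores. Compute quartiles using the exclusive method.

10

Step 1: Sort the data: [3, 9, 10, 14, 43, 48, 50, 52, 72, 94, 99]
Step 2: n = 11
Step 3: Using the exclusive quartile method:
  Q1 = 10
  Q2 (median) = 48
  Q3 = 72
  IQR = Q3 - Q1 = 72 - 10 = 62
Step 4: Q1 = 10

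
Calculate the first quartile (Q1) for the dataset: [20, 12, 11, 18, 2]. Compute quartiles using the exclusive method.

6.5

Step 1: Sort the data: [2, 11, 12, 18, 20]
Step 2: n = 5
Step 3: Using the exclusive quartile method:
  Q1 = 6.5
  Q2 (median) = 12
  Q3 = 19
  IQR = Q3 - Q1 = 19 - 6.5 = 12.5
Step 4: Q1 = 6.5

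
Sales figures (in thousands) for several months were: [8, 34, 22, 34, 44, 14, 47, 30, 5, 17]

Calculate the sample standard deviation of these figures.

14.5774

Step 1: Compute the mean: 25.5
Step 2: Sum of squared deviations from the mean: 1912.5
Step 3: Sample variance = 1912.5 / 9 = 212.5
Step 4: Standard deviation = sqrt(212.5) = 14.5774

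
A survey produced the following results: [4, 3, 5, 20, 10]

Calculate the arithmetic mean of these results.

8.4

Step 1: Sum all values: 4 + 3 + 5 + 20 + 10 = 42
Step 2: Count the number of values: n = 5
Step 3: Mean = sum / n = 42 / 5 = 8.4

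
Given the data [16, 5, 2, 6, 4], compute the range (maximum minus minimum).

14

Step 1: Identify the maximum value: max = 16
Step 2: Identify the minimum value: min = 2
Step 3: Range = max - min = 16 - 2 = 14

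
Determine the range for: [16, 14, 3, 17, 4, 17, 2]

15

Step 1: Identify the maximum value: max = 17
Step 2: Identify the minimum value: min = 2
Step 3: Range = max - min = 17 - 2 = 15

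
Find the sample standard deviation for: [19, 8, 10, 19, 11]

5.2249

Step 1: Compute the mean: 13.4
Step 2: Sum of squared deviations from the mean: 109.2
Step 3: Sample variance = 109.2 / 4 = 27.3
Step 4: Standard deviation = sqrt(27.3) = 5.2249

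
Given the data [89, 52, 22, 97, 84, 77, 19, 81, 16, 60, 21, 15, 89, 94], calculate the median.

68.5

Step 1: Sort the data in ascending order: [15, 16, 19, 21, 22, 52, 60, 77, 81, 84, 89, 89, 94, 97]
Step 2: The number of values is n = 14.
Step 3: Since n is even, the median is the average of positions 7 and 8:
  Median = (60 + 77) / 2 = 68.5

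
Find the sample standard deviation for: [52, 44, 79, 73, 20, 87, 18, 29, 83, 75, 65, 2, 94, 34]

29.5647

Step 1: Compute the mean: 53.9286
Step 2: Sum of squared deviations from the mean: 11362.9286
Step 3: Sample variance = 11362.9286 / 13 = 874.0714
Step 4: Standard deviation = sqrt(874.0714) = 29.5647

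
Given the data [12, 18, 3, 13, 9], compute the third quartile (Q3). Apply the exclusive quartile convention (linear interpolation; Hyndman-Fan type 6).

15.5

Step 1: Sort the data: [3, 9, 12, 13, 18]
Step 2: n = 5
Step 3: Using the exclusive quartile method:
  Q1 = 6
  Q2 (median) = 12
  Q3 = 15.5
  IQR = Q3 - Q1 = 15.5 - 6 = 9.5
Step 4: Q3 = 15.5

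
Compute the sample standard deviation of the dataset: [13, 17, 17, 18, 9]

3.7683

Step 1: Compute the mean: 14.8
Step 2: Sum of squared deviations from the mean: 56.8
Step 3: Sample variance = 56.8 / 4 = 14.2
Step 4: Standard deviation = sqrt(14.2) = 3.7683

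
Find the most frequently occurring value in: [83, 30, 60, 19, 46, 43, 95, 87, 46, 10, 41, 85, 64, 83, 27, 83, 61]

83

Step 1: Count the frequency of each value:
  10: appears 1 time(s)
  19: appears 1 time(s)
  27: appears 1 time(s)
  30: appears 1 time(s)
  41: appears 1 time(s)
  43: appears 1 time(s)
  46: appears 2 time(s)
  60: appears 1 time(s)
  61: appears 1 time(s)
  64: appears 1 time(s)
  83: appears 3 time(s)
  85: appears 1 time(s)
  87: appears 1 time(s)
  95: appears 1 time(s)
Step 2: The value 83 appears most frequently (3 times).
Step 3: Mode = 83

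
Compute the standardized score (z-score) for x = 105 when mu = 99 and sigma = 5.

1.2

Step 1: Recall the z-score formula: z = (x - mu) / sigma
Step 2: Substitute values: z = (105 - 99) / 5
Step 3: z = 6 / 5 = 1.2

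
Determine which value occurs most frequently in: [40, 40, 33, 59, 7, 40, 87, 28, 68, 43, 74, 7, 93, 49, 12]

40

Step 1: Count the frequency of each value:
  7: appears 2 time(s)
  12: appears 1 time(s)
  28: appears 1 time(s)
  33: appears 1 time(s)
  40: appears 3 time(s)
  43: appears 1 time(s)
  49: appears 1 time(s)
  59: appears 1 time(s)
  68: appears 1 time(s)
  74: appears 1 time(s)
  87: appears 1 time(s)
  93: appears 1 time(s)
Step 2: The value 40 appears most frequently (3 times).
Step 3: Mode = 40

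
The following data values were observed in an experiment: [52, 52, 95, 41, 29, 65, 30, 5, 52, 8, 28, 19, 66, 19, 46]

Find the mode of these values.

52

Step 1: Count the frequency of each value:
  5: appears 1 time(s)
  8: appears 1 time(s)
  19: appears 2 time(s)
  28: appears 1 time(s)
  29: appears 1 time(s)
  30: appears 1 time(s)
  41: appears 1 time(s)
  46: appears 1 time(s)
  52: appears 3 time(s)
  65: appears 1 time(s)
  66: appears 1 time(s)
  95: appears 1 time(s)
Step 2: The value 52 appears most frequently (3 times).
Step 3: Mode = 52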